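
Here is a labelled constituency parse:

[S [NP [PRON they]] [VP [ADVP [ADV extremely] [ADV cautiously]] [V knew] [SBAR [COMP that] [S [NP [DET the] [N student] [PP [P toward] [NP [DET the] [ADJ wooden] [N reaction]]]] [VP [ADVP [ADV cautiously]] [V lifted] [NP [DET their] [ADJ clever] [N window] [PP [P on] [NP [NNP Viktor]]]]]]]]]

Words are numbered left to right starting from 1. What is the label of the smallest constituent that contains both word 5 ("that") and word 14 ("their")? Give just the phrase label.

SBAR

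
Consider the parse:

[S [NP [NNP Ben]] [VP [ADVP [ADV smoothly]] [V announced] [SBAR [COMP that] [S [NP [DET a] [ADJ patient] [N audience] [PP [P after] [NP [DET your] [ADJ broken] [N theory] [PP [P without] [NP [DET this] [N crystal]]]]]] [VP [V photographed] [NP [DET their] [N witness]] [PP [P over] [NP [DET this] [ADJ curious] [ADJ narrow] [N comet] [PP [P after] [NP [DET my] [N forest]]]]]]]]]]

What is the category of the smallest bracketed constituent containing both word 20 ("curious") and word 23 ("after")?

Word 20 lies under S → VP → SBAR → S → VP → PP → NP → ADJ; word 23 lies under S → VP → SBAR → S → VP → PP → NP → PP → P. The lowest shared node is the NP.

NP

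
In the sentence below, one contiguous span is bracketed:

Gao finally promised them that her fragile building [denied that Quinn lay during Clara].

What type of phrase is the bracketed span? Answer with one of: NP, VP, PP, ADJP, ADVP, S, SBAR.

VP

"denied" is the head of the bracketed span, so the span is a verb phrase: VP.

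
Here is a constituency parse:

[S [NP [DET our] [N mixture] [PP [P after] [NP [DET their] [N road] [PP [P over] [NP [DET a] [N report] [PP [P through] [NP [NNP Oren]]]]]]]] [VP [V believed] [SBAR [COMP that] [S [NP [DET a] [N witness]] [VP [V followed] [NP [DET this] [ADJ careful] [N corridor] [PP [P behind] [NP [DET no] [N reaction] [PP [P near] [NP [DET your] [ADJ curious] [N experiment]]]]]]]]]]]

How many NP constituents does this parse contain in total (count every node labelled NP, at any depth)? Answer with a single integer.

The NP constituents are: [NP our mixture after their road over a report through Oren]; [NP their road over a report through Oren]; [NP a report through Oren]; [NP Oren]; [NP a witness]; [NP this careful corridor behind no reaction near your curious experiment] …. Total: 8.

8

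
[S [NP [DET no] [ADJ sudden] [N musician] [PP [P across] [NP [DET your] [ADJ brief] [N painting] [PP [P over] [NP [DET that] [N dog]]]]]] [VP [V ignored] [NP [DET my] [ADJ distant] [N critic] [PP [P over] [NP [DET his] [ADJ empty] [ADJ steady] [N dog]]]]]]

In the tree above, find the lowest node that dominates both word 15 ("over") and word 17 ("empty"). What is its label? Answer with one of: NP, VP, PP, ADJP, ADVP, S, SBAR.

PP

Both words fall inside [PP over his empty steady dog] (words 15–19), and no smaller constituent contains them both. Label: PP.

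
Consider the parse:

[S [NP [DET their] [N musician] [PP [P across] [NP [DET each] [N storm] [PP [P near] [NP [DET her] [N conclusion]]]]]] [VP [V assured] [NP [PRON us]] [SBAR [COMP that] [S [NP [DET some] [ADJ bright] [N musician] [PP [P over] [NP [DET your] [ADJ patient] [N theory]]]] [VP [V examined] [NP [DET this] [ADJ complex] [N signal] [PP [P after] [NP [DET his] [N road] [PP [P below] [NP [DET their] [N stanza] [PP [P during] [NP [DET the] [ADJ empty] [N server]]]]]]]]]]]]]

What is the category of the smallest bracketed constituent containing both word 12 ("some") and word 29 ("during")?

The smallest bracket enclosing both words is [S some bright musician over your patient theory examined this complex signal after his road below their stanza during the empty server], so the label is S.

S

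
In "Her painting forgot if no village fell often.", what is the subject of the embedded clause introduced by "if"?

no village

The subject of the embedded clause introduced by "if" is the NP immediately before the verb "fell": "no village".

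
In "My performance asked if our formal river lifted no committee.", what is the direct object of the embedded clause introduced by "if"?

no committee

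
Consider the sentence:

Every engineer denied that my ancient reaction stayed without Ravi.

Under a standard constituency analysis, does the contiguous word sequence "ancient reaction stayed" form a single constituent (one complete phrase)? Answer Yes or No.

The smallest constituent containing the whole sequence is the clause [S my ancient reaction stayed without Ravi], but the sequence is only part of it — it straddles the boundary between noun phrase "my ancient reaction" and verb phrase "stayed without Ravi".

No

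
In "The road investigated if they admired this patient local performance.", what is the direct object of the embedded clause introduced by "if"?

this patient local performance

The verb of the embedded clause introduced by "if" is "admired"; its direct object is the NP "this patient local performance".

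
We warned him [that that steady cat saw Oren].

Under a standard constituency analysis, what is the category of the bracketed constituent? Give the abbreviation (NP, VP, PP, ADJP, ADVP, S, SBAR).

The bracketed span "that that steady cat saw Oren" is headed by "that", making it a subordinate clause (SBAR).

SBAR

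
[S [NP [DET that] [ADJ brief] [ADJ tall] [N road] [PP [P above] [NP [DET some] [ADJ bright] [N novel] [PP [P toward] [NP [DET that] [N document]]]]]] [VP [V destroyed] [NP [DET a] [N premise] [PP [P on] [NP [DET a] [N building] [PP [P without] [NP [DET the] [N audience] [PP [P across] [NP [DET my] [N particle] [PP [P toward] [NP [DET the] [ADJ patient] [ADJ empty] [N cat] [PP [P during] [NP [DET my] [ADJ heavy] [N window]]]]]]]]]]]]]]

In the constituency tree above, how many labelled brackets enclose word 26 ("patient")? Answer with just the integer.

12

Counting open brackets not yet closed at "patient": [S [VP [NP [PP [NP [PP [NP [PP [NP [PP [NP [ADJ = 12.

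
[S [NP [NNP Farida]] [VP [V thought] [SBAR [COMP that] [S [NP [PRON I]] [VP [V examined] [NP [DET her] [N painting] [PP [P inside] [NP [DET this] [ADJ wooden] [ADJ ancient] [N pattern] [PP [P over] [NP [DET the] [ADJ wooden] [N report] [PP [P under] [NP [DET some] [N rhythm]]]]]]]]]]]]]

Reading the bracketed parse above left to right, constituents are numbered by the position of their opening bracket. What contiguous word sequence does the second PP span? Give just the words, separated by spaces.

over the wooden report under some rhythm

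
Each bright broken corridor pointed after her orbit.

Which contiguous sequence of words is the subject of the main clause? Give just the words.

"each bright broken corridor" is the NP that combines with the VP headed by "pointed" to form the main clause — the subject.

each bright broken corridor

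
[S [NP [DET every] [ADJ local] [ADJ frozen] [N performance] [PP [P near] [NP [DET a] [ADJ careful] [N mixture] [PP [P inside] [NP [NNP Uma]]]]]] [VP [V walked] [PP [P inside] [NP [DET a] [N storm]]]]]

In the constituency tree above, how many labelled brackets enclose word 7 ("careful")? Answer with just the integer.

5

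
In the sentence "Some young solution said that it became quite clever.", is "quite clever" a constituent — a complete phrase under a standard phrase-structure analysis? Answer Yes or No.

Yes

"quite clever" is exactly the adjective phrase [ADJP quite clever], a complete constituent.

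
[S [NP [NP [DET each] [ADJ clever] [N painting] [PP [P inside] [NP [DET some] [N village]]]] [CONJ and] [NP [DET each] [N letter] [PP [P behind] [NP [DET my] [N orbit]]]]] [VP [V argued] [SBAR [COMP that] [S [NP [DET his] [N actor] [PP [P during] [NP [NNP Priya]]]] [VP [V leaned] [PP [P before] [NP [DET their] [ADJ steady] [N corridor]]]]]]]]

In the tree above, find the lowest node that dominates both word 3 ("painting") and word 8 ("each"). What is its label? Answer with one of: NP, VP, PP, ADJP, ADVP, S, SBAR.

Both words fall inside [NP each clever painting inside some village and each letter behind my orbit] (words 1–12), and no smaller constituent contains them both. Label: NP.

NP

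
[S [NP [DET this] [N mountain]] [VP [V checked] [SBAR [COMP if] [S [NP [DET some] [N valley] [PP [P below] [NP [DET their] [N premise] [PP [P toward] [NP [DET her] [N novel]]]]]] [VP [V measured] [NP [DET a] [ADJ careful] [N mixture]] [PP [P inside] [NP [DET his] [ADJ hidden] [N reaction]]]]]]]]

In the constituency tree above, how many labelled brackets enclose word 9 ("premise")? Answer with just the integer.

The word sits inside N, which is inside NP, inside PP, inside NP, inside S, inside SBAR, inside VP, inside S — 8 brackets in all.

8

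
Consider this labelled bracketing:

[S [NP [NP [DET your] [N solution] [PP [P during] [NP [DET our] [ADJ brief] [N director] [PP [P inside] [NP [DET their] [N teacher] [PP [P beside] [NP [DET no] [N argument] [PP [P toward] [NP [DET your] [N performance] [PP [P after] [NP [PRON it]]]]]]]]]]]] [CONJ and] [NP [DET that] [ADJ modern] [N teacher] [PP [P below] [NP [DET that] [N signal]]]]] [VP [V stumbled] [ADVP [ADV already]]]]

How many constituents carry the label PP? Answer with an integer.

6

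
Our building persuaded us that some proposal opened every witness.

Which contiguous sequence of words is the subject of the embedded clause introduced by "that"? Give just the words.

"some proposal" is the NP that combines with the VP headed by "opened" to form the embedded clause introduced by "that" — the subject.

some proposal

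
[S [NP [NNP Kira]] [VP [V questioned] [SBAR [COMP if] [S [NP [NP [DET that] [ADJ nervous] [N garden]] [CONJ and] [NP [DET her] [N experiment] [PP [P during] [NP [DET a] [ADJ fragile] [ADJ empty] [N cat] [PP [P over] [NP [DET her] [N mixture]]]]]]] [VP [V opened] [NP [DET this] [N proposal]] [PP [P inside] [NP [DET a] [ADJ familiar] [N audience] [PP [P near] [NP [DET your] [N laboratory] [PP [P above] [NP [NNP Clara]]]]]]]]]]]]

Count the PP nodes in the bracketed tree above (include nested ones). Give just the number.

5

The PP constituents are: [PP during a fragile empty cat over her mixture]; [PP over her mixture]; [PP inside a familiar audience near your laboratory above Clara]; [PP near your laboratory above Clara]; [PP above Clara]. Total: 5.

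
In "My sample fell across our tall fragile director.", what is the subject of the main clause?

my sample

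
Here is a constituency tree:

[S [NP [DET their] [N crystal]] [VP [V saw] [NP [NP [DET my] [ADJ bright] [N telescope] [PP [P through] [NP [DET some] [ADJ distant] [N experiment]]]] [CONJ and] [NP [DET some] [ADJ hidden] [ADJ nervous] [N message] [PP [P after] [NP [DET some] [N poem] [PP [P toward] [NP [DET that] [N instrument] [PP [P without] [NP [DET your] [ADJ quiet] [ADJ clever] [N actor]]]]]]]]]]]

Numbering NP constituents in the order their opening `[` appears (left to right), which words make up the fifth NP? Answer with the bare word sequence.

some hidden nervous message after some poem toward that instrument without your quiet clever actor

The NP opening brackets appear, in order, over: "their crystal"; "my bright telescope through some distant experiment and some hidden nervous message after some poem toward that instrument without your quiet clever actor"; "my bright telescope through some distant experiment"; "some distant experiment"; "some hidden nervous message after some poem toward that instrument without your quiet clever actor"; "some poem toward that instrument without your quiet clever actor"; "that instrument without your quiet clever actor"; "your quiet clever actor". The fifth one spans "some hidden nervous message after some poem toward that instrument without your quiet clever actor".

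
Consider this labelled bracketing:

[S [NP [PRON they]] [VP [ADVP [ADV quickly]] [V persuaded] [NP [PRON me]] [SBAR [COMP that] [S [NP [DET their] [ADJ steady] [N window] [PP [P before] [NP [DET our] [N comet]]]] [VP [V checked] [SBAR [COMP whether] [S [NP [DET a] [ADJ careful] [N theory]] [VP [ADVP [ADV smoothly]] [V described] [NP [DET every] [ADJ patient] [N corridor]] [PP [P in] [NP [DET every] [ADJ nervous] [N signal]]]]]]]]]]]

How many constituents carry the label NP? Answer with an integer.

7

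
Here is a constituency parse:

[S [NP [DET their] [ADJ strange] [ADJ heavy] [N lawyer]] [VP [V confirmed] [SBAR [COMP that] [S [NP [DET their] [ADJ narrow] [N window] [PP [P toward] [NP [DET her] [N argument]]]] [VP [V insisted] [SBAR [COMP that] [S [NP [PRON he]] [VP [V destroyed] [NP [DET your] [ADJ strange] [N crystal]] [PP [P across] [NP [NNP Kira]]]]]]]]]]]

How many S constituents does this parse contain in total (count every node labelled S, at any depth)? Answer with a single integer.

3

The S constituents are: [S their strange heavy lawyer confirmed that their narrow window toward her argument insisted that he destroyed your strange crystal across Kira]; [S their narrow window toward her argument insisted that he destroyed your strange crystal across Kira]; [S he destroyed your strange crystal across Kira]. Total: 3.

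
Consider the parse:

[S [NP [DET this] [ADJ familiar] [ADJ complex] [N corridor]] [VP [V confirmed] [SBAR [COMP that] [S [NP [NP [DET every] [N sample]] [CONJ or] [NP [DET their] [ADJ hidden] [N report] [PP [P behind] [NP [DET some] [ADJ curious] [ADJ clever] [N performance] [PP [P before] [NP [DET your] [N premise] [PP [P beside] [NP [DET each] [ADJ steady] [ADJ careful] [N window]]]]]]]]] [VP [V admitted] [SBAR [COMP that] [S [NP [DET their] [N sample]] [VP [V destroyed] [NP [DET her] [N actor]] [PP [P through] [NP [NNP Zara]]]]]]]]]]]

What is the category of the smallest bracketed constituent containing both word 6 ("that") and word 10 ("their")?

SBAR

The smallest bracket enclosing both words is [SBAR that every sample or their hidden report behind some curious clever performance before your premise beside each steady careful window admitted that their sample destroyed her actor through Zara], so the label is SBAR.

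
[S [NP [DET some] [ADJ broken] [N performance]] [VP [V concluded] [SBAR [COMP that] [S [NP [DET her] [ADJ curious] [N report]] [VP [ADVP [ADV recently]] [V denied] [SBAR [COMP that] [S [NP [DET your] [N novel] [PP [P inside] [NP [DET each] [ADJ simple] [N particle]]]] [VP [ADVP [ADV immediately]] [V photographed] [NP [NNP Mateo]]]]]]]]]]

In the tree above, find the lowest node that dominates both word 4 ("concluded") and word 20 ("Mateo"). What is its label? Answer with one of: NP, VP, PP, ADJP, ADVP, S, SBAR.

The smallest bracket enclosing both words is [VP concluded that her curious report recently denied that your novel inside each simple particle immediately photographed Mateo], so the label is VP.

VP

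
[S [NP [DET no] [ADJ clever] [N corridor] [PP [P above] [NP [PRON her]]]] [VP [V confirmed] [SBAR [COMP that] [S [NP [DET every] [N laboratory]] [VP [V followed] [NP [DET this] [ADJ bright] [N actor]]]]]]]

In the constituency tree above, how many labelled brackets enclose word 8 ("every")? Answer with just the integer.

Path from the root down to the word: S → VP → SBAR → S → NP → DET. That is 6 enclosing brackets.

6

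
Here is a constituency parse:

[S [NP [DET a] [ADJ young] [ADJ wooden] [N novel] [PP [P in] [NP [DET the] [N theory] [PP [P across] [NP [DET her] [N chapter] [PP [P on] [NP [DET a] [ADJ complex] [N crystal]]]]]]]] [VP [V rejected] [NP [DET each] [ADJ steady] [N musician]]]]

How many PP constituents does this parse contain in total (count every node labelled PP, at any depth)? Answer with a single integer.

Scanning left to right, an opening `[PP` appears at word positions 5, 8, 11 — 3 in total.

3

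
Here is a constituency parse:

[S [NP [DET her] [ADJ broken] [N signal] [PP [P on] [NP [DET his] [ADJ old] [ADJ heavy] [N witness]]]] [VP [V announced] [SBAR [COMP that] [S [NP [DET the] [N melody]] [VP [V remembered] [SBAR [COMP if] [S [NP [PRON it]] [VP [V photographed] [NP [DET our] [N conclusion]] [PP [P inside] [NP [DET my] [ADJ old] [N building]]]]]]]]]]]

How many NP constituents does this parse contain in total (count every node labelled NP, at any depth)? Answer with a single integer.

6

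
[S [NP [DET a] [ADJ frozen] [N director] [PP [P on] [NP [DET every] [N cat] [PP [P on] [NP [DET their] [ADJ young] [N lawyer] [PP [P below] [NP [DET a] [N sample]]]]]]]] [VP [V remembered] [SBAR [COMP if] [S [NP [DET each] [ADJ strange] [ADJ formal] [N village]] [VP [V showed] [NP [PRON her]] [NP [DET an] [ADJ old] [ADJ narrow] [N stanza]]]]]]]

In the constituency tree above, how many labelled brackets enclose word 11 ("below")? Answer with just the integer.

8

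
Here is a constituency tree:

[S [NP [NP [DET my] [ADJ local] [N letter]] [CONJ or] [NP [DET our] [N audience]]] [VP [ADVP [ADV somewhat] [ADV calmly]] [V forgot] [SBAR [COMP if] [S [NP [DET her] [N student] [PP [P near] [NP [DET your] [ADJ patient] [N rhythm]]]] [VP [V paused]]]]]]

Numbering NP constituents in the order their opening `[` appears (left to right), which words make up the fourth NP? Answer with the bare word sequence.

her student near your patient rhythm

Opening `[NP` markers occur at word positions 1, 1, 5, 11, 14; the fourth of these opens the constituent [NP her student near your patient rhythm].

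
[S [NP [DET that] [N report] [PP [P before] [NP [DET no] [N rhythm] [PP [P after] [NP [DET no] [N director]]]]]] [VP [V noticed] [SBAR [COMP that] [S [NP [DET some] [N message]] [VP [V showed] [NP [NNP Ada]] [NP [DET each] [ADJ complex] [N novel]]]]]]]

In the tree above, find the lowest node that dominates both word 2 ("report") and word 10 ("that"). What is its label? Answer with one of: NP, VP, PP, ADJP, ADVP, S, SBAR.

The smallest bracket enclosing both words is [S that report before no rhythm after no director noticed that some message showed Ada each complex novel], so the label is S.

S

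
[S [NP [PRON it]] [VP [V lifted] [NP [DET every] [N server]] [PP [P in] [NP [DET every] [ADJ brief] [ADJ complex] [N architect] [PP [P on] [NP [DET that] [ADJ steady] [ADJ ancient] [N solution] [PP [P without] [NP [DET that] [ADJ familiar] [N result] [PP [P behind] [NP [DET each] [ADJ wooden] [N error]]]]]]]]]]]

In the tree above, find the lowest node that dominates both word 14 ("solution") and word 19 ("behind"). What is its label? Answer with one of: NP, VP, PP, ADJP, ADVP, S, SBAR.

NP

The smallest bracket enclosing both words is [NP that steady ancient solution without that familiar result behind each wooden error], so the label is NP.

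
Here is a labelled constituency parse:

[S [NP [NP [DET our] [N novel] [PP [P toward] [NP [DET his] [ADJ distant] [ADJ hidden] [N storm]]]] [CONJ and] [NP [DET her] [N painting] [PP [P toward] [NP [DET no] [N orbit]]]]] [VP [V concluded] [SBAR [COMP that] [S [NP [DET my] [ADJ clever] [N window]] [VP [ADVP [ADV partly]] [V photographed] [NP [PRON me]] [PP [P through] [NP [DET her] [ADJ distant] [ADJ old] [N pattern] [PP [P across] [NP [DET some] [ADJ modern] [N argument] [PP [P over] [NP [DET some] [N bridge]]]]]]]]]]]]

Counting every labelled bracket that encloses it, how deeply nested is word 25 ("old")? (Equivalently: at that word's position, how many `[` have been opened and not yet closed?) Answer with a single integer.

Path from the root down to the word: S → VP → SBAR → S → VP → PP → NP → ADJ. That is 8 enclosing brackets.

8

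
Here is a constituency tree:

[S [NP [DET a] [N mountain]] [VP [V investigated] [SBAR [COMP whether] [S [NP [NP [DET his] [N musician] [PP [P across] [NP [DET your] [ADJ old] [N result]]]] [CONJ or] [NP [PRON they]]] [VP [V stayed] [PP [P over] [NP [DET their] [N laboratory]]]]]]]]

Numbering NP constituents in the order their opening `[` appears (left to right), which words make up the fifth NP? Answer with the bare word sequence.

they

In left-to-right order the NP constituents are "a mountain"; "his musician across your old result or they"; "his musician across your old result"; "your old result"; "they"; "their laboratory". Number 5 is "they".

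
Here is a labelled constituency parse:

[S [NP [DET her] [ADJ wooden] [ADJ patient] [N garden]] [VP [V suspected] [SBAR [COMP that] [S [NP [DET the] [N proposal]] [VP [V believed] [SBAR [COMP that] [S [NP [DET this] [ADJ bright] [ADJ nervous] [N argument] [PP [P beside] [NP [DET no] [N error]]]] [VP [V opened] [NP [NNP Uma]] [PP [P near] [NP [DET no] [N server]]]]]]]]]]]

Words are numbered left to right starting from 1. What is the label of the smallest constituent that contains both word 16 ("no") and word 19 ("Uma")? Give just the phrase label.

S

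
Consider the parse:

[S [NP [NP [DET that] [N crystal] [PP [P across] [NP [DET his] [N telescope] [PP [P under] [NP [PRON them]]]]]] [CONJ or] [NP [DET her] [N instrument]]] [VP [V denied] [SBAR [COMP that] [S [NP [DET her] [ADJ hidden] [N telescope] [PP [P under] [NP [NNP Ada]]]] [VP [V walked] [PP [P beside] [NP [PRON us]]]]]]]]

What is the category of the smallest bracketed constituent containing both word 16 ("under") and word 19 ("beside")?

S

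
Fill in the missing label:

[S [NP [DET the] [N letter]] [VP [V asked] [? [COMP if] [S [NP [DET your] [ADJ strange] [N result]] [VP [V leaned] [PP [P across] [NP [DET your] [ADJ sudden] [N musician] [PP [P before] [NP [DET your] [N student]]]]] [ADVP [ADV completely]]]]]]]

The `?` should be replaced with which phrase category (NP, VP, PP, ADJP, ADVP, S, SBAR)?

SBAR

The `?` node immediately contains: COMP 'if', S. That is the internal structure of a subordinate clause, so the label is SBAR.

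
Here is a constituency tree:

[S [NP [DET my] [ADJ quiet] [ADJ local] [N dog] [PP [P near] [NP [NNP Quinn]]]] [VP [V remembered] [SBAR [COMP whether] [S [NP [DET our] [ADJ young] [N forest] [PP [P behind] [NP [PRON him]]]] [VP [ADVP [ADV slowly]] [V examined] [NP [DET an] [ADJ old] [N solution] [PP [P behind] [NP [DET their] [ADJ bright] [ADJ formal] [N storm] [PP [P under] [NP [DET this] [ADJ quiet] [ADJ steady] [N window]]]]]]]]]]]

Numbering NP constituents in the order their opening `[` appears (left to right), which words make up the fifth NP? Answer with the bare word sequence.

an old solution behind their bright formal storm under this quiet steady window

The NP opening brackets appear, in order, over: "my quiet local dog near Quinn"; "Quinn"; "our young forest behind him"; "him"; "an old solution behind their bright formal storm under this quiet steady window"; "their bright formal storm under this quiet steady window"; "this quiet steady window". The fifth one spans "an old solution behind their bright formal storm under this quiet steady window".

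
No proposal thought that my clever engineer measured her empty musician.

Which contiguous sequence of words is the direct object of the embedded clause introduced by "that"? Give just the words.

her empty musician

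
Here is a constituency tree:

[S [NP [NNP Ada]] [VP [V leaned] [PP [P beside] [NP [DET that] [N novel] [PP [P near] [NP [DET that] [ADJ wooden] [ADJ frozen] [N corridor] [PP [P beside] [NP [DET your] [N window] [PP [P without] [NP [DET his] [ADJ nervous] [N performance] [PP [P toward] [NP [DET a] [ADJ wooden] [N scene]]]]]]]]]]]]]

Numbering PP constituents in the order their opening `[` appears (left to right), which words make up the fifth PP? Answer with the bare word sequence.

toward a wooden scene

In left-to-right order the PP constituents are "beside that novel near that wooden frozen corridor beside your window without his nervous performance toward a wooden scene"; "near that wooden frozen corridor beside your window without his nervous performance toward a wooden scene"; "beside your window without his nervous performance toward a wooden scene"; "without his nervous performance toward a wooden scene"; "toward a wooden scene". Number 5 is "toward a wooden scene".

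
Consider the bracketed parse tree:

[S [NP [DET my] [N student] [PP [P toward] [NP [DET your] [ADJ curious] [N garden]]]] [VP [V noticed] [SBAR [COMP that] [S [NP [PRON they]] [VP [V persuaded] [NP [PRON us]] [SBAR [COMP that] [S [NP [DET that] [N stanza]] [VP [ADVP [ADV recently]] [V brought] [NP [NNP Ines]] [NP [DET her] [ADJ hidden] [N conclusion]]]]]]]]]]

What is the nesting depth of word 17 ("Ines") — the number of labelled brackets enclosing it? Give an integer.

10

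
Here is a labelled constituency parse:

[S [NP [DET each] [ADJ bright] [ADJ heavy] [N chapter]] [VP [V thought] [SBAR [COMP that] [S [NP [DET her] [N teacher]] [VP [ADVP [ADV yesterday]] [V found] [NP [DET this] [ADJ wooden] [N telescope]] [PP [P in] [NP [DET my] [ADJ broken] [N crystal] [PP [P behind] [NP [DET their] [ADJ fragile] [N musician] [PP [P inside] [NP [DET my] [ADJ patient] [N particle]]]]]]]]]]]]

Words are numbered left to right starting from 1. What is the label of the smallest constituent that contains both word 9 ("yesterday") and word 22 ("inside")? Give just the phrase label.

VP

Word 9 lies under S → VP → SBAR → S → VP → ADVP → ADV; word 22 lies under S → VP → SBAR → S → VP → PP → NP → PP → NP → PP → P. The lowest shared node is the VP.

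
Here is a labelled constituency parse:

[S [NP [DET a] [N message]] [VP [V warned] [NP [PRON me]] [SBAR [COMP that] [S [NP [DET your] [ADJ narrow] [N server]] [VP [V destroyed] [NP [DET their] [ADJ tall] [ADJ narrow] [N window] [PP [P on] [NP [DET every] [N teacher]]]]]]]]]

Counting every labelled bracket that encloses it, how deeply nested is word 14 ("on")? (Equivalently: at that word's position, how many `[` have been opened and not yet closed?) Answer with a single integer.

8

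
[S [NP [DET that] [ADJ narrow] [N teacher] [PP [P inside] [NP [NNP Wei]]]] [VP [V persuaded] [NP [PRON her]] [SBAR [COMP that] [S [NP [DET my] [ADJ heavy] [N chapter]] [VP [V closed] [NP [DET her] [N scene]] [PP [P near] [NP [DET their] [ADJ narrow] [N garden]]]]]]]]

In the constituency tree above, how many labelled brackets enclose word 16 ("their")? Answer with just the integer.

8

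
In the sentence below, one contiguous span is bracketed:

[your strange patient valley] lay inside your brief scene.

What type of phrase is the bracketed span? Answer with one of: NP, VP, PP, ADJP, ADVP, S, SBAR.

NP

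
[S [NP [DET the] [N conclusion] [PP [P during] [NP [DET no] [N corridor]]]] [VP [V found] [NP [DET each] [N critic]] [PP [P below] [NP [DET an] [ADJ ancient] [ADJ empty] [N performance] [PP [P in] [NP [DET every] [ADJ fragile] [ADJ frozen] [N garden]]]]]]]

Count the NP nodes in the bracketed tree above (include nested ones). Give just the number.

5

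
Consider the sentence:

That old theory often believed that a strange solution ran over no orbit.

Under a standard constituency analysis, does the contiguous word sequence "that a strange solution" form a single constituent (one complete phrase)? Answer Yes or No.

The sequence begins inside the complementizer "that" and ends inside the clause "a strange solution ran over no orbit"; it crosses a phrase boundary, so no single node in the tree spans exactly those words.

No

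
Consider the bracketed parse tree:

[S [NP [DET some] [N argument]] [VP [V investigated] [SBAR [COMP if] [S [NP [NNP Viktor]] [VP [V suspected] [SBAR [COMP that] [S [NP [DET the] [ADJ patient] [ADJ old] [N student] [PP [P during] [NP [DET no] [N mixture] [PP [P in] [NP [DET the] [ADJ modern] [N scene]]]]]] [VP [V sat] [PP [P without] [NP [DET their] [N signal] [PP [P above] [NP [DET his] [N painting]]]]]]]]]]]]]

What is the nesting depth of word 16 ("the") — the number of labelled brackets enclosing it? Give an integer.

Path from the root down to the word: S → VP → SBAR → S → VP → SBAR → S → NP → PP → NP → PP → NP → DET. That is 13 enclosing brackets.

13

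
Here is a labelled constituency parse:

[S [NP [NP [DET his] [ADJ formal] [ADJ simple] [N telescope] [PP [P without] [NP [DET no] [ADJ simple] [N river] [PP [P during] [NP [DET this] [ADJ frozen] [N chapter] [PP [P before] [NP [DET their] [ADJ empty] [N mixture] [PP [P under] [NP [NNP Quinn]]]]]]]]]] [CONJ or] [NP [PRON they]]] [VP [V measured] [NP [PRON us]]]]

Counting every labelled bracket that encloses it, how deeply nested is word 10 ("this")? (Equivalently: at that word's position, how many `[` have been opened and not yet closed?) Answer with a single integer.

The word sits inside DET, which is inside NP, inside PP, inside NP, inside PP, inside NP, inside NP, inside S — 8 brackets in all.

8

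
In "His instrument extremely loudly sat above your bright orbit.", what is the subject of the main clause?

his instrument

"his instrument" is the NP that combines with the VP headed by "sat" to form the main clause — the subject.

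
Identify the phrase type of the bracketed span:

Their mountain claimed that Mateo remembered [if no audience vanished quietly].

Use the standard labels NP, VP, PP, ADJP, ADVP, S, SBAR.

SBAR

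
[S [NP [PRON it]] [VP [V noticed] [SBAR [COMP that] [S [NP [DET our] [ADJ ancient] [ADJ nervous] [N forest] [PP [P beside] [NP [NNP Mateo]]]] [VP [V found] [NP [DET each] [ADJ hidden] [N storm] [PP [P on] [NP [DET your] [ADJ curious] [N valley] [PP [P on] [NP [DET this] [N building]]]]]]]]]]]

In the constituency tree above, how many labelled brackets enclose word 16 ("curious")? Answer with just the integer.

9

The word sits inside ADJ, which is inside NP, inside PP, inside NP, inside VP, inside S, inside SBAR, inside VP, inside S — 9 brackets in all.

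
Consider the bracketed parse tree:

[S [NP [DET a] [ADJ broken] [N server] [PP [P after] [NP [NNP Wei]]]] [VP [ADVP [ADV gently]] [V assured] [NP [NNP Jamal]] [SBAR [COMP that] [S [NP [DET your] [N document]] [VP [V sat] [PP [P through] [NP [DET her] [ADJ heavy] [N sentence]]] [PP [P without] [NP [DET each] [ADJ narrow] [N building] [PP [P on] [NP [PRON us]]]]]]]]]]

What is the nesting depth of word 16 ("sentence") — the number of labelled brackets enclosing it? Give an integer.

8

Path from the root down to the word: S → VP → SBAR → S → VP → PP → NP → N. That is 8 enclosing brackets.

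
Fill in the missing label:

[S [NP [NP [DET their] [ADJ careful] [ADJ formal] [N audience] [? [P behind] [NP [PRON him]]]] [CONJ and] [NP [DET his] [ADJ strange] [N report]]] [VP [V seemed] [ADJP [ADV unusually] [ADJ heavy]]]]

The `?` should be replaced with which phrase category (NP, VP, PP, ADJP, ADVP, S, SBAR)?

Looking at what the `?` directly dominates — P 'behind', NP — this is a prepositional phrase (PP).

PP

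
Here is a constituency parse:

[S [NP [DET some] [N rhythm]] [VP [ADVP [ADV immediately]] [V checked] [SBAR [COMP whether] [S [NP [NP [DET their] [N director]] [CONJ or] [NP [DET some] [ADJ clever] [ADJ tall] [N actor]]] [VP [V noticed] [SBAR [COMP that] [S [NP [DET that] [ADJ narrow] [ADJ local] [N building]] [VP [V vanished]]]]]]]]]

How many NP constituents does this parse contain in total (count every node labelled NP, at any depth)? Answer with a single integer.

Listing each NP by its span: [NP some rhythm]; [NP their director or some clever tall actor]; [NP their director]; [NP some clever tall actor]; [NP that narrow local building] — that makes 5.

5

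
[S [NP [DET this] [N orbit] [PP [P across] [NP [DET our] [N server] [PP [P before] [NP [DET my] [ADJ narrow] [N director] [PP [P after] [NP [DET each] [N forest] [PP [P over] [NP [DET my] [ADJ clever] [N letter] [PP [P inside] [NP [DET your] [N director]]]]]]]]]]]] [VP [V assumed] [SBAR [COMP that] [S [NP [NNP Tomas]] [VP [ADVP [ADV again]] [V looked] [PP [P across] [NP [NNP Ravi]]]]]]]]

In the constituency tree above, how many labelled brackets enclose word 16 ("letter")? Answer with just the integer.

11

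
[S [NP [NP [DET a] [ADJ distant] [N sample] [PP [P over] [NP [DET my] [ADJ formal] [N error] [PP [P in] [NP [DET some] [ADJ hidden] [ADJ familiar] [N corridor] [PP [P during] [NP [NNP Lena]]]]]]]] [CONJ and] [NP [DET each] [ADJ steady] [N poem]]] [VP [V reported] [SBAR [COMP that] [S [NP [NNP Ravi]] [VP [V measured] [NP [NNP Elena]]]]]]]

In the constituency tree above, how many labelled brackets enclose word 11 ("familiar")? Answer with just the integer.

Counting open brackets not yet closed at "familiar": [S [NP [NP [PP [NP [PP [NP [ADJ = 8.

8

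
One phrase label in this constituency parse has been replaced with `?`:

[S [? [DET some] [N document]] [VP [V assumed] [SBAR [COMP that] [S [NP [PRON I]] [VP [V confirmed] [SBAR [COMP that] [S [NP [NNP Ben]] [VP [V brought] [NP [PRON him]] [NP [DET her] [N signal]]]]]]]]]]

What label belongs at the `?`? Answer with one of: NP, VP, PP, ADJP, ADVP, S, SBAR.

NP

The `?` node immediately contains: DET 'some', N 'document'. That is the internal structure of a noun phrase, so the label is NP.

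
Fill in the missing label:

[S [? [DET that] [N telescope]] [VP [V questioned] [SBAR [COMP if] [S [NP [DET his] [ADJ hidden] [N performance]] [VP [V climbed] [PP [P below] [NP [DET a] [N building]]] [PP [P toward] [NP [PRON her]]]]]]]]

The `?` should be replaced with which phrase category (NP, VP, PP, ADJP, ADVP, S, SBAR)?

NP

A constituent whose immediate children are DET 'that', N 'telescope' is a noun phrase: NP.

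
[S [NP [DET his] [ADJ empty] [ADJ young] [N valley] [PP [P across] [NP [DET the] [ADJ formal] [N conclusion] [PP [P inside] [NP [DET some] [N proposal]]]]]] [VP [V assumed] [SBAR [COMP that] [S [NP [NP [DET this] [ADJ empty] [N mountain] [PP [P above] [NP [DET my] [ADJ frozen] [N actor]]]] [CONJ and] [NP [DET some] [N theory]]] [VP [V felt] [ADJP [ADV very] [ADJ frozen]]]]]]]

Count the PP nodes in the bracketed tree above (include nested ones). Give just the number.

3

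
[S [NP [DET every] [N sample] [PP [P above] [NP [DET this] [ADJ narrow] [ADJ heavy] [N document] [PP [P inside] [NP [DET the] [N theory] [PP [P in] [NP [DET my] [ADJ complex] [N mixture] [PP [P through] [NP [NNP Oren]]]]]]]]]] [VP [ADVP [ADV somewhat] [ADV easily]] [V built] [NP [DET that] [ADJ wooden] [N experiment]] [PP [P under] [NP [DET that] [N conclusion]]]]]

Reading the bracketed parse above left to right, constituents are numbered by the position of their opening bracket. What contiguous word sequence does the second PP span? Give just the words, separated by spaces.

inside the theory in my complex mixture through Oren

The PP opening brackets appear, in order, over: "above this narrow heavy document inside the theory in my complex mixture through Oren"; "inside the theory in my complex mixture through Oren"; "in my complex mixture through Oren"; "through Oren"; "under that conclusion". The second one spans "inside the theory in my complex mixture through Oren".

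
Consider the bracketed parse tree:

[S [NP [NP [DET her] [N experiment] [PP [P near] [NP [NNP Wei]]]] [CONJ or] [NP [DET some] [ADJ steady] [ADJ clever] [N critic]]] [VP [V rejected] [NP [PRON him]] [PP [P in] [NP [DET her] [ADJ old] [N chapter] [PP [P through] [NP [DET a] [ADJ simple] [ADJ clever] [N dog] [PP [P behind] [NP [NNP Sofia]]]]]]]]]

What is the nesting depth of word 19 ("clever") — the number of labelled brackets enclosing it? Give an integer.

7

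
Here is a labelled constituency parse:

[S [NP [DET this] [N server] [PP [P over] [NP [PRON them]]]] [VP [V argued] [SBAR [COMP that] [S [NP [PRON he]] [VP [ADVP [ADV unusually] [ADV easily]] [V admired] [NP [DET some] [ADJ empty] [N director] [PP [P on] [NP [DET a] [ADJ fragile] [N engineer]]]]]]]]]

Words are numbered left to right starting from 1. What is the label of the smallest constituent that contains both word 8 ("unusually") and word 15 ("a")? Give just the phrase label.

VP

Both words fall inside [VP unusually easily admired some empty director on a fragile engineer] (words 8–17), and no smaller constituent contains them both. Label: VP.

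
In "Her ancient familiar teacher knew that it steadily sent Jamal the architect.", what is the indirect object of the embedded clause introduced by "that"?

The verb of the embedded clause introduced by "that" is "sent"; its indirect object is the NP "Jamal".

Jamal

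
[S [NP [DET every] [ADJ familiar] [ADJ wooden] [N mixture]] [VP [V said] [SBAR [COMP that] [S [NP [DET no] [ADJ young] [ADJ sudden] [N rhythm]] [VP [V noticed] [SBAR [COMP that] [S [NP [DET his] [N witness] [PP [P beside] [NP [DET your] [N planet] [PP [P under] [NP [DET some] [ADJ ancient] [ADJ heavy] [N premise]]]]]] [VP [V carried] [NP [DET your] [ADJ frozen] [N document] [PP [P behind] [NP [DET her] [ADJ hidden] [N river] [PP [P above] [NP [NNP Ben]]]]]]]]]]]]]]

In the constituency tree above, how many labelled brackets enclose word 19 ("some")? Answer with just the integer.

13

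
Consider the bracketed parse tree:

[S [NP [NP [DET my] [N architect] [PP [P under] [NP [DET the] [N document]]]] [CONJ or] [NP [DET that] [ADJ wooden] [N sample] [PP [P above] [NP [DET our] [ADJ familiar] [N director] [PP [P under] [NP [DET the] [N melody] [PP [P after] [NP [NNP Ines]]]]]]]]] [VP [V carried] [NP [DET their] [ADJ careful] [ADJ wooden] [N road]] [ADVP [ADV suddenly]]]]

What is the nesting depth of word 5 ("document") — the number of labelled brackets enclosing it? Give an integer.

6

The word sits inside N, which is inside NP, inside PP, inside NP, inside NP, inside S — 6 brackets in all.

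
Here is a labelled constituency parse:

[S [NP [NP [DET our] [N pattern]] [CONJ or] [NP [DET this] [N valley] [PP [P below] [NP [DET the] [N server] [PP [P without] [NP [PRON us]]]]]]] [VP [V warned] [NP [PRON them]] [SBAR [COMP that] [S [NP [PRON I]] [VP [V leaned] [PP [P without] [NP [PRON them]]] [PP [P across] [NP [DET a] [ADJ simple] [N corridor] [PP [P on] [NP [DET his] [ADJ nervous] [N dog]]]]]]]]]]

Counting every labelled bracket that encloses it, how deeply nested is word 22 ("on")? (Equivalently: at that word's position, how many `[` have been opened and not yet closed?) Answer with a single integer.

Counting open brackets not yet closed at "on": [S [VP [SBAR [S [VP [PP [NP [PP [P = 9.

9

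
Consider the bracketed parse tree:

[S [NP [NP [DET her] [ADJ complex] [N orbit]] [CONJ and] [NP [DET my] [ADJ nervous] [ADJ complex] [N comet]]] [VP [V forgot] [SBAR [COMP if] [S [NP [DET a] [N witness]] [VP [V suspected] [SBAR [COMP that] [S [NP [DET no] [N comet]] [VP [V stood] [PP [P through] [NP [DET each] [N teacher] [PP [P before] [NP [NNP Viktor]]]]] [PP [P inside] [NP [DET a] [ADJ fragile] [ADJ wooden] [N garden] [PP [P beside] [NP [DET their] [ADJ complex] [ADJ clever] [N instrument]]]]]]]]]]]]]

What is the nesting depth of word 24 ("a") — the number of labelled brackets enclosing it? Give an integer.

The word sits inside DET, which is inside NP, inside PP, inside VP, inside S, inside SBAR, inside VP, inside S, inside SBAR, inside VP, inside S — 11 brackets in all.

11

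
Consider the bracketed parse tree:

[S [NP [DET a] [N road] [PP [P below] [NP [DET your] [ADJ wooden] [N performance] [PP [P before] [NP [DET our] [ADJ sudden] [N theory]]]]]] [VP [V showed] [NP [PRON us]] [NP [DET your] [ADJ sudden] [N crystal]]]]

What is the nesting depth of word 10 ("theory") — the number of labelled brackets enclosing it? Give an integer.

7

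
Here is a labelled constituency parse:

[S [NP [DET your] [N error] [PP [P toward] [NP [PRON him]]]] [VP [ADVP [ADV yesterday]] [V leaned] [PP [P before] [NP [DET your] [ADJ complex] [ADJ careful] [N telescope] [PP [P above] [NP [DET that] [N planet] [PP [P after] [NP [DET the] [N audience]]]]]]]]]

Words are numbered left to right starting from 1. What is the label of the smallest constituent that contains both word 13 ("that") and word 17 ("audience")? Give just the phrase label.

NP

Word 13 lies under S → VP → PP → NP → PP → NP → DET; word 17 lies under S → VP → PP → NP → PP → NP → PP → NP → N. The lowest shared node is the NP.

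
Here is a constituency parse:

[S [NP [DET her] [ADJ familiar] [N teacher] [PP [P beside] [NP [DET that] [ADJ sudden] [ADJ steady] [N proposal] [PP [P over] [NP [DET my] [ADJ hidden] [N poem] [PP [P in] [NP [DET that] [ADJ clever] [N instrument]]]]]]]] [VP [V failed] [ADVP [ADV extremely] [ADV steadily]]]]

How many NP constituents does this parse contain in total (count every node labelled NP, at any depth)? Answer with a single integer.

4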